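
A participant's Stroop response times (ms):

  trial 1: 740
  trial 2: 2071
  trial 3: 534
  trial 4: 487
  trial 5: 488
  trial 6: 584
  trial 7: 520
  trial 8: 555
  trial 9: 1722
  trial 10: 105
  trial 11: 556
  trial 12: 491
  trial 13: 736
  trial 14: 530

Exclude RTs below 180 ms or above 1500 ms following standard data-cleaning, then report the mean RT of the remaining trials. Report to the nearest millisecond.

566 ms

Excluded: 105, 1722, 2071
Retained (n=11): Σ = 6221
Mean = 6221/11 = 565.5455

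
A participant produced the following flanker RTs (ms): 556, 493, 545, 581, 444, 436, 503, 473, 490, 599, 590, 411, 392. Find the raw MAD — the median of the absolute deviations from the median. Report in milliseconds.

57 ms

Sorted: 392, 411, 436, 444, 473, 490, 493, 503, 545, 556, 581, 590, 599 → median = 493
|x − 493|: 63, 0, 52, 88, 49, 57, 10, 20, 3, 106, 97, 82, 101
Sorted deviations: 0, 3, 10, 20, 49, 52, 57, 63, 82, 88, 97, 101, 106 → MAD = 57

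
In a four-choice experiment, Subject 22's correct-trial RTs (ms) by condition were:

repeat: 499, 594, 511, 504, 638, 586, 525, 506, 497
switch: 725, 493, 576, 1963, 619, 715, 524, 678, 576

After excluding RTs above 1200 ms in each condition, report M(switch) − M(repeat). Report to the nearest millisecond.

73 ms

switch: exclude 1963
M(repeat) = 4860/9 = 540.000
M(switch) = 4906/8 = 613.250
Difference = 613.250 − 540.000 = 73.250 ms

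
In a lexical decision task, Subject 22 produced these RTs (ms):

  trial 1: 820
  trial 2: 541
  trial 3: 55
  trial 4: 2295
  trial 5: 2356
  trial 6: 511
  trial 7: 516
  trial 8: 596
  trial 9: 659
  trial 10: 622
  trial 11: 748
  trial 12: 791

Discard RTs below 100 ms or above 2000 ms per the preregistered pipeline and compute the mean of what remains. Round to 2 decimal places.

644.89 ms

Excluded: 55, 2295, 2356
Retained (n=9): Σ = 5804
Mean = 5804/9 = 644.8889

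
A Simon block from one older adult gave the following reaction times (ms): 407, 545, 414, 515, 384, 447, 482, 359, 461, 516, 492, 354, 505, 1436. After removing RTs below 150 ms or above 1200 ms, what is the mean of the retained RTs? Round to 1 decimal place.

452.4 ms

Excluded: 1436
Retained (n=13): Σ = 5881
Mean = 5881/13 = 452.3846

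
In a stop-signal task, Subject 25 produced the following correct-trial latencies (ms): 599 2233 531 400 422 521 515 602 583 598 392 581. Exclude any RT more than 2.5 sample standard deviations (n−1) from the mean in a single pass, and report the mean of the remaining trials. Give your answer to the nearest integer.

522 ms

n = 12, ΣRT = 7977, M = 664.750
Σ(x−M)² = 2750212.25; s = √(2750212.25/11) = 500.019
Cutoffs: 664.750 ± 2.5·500.019 → [-585.3, 1914.8]
Outside: 2233 → excluded.
Retained (n=11): Σ = 5744, mean = 5744/11 = 522.182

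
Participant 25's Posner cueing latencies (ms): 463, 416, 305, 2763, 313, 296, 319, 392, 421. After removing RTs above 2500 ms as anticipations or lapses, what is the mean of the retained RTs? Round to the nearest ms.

366 ms

Excluded: 2763
Retained (n=8): Σ = 2925
Mean = 2925/8 = 365.6250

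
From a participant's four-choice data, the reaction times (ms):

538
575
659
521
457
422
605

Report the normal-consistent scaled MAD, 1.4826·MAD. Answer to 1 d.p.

99.3 ms

Sorted: 422, 457, 521, 538, 575, 605, 659 → median = 538
|x − 538| sorted: 0, 17, 37, 67, 81, 116, 121 → MAD = 67
Robust SD ≈ 1.4826 × 67 = 99.334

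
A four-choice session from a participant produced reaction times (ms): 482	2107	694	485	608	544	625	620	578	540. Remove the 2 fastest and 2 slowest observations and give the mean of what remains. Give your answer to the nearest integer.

Sorted: 482, 485, 540, 544, 578, 608, 620, 625, 694, 2107
Drop lowest 2 (482, 485) and highest 2 (694, 2107)
Remaining (n=6): Σ = 3515, mean = 3515/6 = 585.833

586 ms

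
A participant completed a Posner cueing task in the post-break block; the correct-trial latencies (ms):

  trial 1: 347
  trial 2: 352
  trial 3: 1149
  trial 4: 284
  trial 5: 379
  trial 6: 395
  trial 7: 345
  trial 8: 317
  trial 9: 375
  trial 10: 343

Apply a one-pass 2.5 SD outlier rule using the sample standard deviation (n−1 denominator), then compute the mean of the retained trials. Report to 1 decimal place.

348.6 ms

n = 10, ΣRT = 4286, M = 428.600
Σ(x−M)² = 585644.40; s = √(585644.40/9) = 255.091
Cutoffs: 428.600 ± 2.5·255.091 → [-209.1, 1066.3]
Outside: 1149 → excluded.
Retained (n=9): Σ = 3137, mean = 3137/9 = 348.556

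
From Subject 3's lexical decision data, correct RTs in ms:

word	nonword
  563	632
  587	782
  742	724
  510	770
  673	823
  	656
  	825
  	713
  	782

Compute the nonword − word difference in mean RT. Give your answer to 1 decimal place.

130.2 ms

M(word) = 3075/5 = 615.000
M(nonword) = 6707/9 = 745.222
Difference = 745.222 − 615.000 = 130.222 ms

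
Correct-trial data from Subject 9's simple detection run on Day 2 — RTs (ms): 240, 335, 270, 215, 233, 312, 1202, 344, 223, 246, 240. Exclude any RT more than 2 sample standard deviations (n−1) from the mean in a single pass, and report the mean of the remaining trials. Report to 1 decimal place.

265.8 ms

n = 11, ΣRT = 3860, M = 350.909
Σ(x−M)² = 817058.91; s = √(817058.91/10) = 285.842
Cutoffs: 350.909 ± 2·285.842 → [-220.8, 922.6]
Outside: 1202 → excluded.
Retained (n=10): Σ = 2658, mean = 2658/10 = 265.800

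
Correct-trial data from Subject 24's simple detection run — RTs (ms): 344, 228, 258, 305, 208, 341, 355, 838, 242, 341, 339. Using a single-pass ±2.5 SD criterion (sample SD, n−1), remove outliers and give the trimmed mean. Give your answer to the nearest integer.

296 ms

n = 11, ΣRT = 3799, M = 345.364
Σ(x−M)² = 295452.55; s = √(295452.55/10) = 171.887
Cutoffs: 345.364 ± 2.5·171.887 → [-84.4, 775.1]
Outside: 838 → excluded.
Retained (n=10): Σ = 2961, mean = 2961/10 = 296.100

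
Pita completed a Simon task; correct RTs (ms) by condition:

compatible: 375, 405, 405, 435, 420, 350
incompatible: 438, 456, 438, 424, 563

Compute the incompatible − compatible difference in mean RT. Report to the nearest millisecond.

M(compatible) = 2390/6 = 398.333
M(incompatible) = 2319/5 = 463.800
Difference = 463.800 − 398.333 = 65.467 ms

65 ms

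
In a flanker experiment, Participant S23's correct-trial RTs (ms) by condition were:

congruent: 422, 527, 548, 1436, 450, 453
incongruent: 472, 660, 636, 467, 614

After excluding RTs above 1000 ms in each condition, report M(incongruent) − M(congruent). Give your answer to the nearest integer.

congruent: exclude 1436
M(congruent) = 2400/5 = 480.000
M(incongruent) = 2849/5 = 569.800
Difference = 569.800 − 480.000 = 89.800 ms

90 ms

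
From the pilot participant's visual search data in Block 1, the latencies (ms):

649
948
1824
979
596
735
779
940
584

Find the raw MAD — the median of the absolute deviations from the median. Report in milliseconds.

169 ms

Sorted: 584, 596, 649, 735, 779, 940, 948, 979, 1824 → median = 779
|x − 779|: 130, 169, 1045, 200, 183, 44, 0, 161, 195
Sorted deviations: 0, 44, 130, 161, 169, 183, 195, 200, 1045 → MAD = 169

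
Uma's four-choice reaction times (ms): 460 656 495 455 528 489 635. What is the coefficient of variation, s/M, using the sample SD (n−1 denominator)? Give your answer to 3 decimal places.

0.154

n = 7, Σ = 3718, M = 531.1429
Σ(x−M)² = 40326.857; s = √(40326.857/6) = 81.9826
CV = 81.9826 / 531.1429 = 0.15435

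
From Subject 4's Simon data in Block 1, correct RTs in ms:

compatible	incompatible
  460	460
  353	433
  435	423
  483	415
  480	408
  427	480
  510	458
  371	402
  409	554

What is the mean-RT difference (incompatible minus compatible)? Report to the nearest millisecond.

M(compatible) = 3928/9 = 436.444
M(incompatible) = 4033/9 = 448.111
Difference = 448.111 − 436.444 = 11.667 ms

12 ms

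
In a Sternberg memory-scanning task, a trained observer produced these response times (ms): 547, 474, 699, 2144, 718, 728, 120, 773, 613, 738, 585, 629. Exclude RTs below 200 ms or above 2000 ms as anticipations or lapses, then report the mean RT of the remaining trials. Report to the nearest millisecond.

650 ms

Excluded: 120, 2144
Retained (n=10): Σ = 6504
Mean = 6504/10 = 650.4000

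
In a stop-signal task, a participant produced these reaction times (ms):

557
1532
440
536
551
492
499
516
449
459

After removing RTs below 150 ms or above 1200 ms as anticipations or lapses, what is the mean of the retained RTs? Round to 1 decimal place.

499.9 ms

Excluded: 1532
Retained (n=9): Σ = 4499
Mean = 4499/9 = 499.8889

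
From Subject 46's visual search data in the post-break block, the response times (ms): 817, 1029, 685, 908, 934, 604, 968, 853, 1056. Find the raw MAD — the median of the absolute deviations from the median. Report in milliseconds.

91 ms

Sorted: 604, 685, 817, 853, 908, 934, 968, 1029, 1056 → median = 908
|x − 908|: 91, 121, 223, 0, 26, 304, 60, 55, 148
Sorted deviations: 0, 26, 55, 60, 91, 121, 148, 223, 304 → MAD = 91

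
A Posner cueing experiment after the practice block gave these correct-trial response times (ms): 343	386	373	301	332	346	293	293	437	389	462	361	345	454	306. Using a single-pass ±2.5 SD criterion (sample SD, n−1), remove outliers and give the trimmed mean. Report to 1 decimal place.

361.4 ms

n = 15, ΣRT = 5421, M = 361.400
Σ(x−M)² = 43695.60; s = √(43695.60/14) = 55.867
Cutoffs: 361.400 ± 2.5·55.867 → [221.7, 501.1]
No RTs fall outside the cutoffs; all 15 retained. Mean = 5421/15 = 361.400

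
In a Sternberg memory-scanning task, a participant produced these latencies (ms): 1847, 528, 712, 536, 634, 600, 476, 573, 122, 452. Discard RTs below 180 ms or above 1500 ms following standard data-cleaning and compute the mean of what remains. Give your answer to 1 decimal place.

563.9 ms

Excluded: 122, 1847
Retained (n=8): Σ = 4511
Mean = 4511/8 = 563.8750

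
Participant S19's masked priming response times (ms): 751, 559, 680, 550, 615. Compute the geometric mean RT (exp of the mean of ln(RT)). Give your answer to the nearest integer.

ln(RT): 6.6214, 6.3261, 6.5221, 6.3099, 6.4216
Mean ln(RT) = 32.2012/5 = 6.44024
Geometric mean = exp(6.44024) = 626.56 ms

627 ms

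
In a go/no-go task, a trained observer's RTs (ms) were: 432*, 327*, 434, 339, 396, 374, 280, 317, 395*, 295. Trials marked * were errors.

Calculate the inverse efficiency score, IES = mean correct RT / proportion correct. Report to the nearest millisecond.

497 ms

Correct trials (n=7): 434, 339, 396, 374, 280, 317, 295
Mean correct RT = 2435/7 = 347.8571 ms
Proportion correct = 7/10
IES = 347.8571 / (7/10) = 496.939 ms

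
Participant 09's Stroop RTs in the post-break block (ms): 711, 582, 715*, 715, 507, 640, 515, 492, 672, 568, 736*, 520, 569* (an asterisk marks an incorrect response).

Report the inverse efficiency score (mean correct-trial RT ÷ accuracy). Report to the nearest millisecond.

Correct trials (n=10): 711, 582, 715, 507, 640, 515, 492, 672, 568, 520
Mean correct RT = 5922/10 = 592.2000 ms
Proportion correct = 10/13
IES = 592.2000 / (10/13) = 769.860 ms

770 ms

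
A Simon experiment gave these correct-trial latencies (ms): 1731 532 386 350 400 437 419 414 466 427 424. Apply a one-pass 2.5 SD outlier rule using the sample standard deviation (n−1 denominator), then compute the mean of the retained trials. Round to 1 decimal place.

n = 11, ΣRT = 5986, M = 544.182
Σ(x−M)² = 1570595.64; s = √(1570595.64/10) = 396.307
Cutoffs: 544.182 ± 2.5·396.307 → [-446.6, 1535.0]
Outside: 1731 → excluded.
Retained (n=10): Σ = 4255, mean = 4255/10 = 425.500

425.5 ms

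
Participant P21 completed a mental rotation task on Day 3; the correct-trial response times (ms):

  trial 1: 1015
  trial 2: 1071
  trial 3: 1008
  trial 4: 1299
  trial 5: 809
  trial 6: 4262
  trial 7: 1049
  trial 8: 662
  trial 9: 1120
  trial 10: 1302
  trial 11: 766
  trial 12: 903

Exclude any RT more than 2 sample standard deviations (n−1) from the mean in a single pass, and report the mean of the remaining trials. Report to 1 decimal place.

1000.4 ms

n = 12, ΣRT = 15266, M = 1272.167
Σ(x−M)² = 10169373.67; s = √(10169373.67/11) = 961.503
Cutoffs: 1272.167 ± 2·961.503 → [-650.8, 3195.2]
Outside: 4262 → excluded.
Retained (n=11): Σ = 11004, mean = 11004/11 = 1000.364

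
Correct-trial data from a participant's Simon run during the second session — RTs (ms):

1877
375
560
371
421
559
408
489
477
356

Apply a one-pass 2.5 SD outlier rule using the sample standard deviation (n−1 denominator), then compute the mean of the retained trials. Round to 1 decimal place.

n = 10, ΣRT = 5893, M = 589.300
Σ(x−M)² = 1891822.10; s = √(1891822.10/9) = 458.478
Cutoffs: 589.300 ± 2.5·458.478 → [-556.9, 1735.5]
Outside: 1877 → excluded.
Retained (n=9): Σ = 4016, mean = 4016/9 = 446.222

446.2 ms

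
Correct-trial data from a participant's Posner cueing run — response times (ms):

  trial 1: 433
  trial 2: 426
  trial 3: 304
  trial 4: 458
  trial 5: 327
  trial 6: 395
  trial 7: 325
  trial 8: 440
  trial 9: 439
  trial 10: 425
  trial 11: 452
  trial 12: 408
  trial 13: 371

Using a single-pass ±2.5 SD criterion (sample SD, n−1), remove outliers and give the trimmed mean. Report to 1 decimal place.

400.2 ms

n = 13, ΣRT = 5203, M = 400.231
Σ(x−M)² = 32678.31; s = √(32678.31/12) = 52.184
Cutoffs: 400.231 ± 2.5·52.184 → [269.8, 530.7]
No RTs fall outside the cutoffs; all 13 retained. Mean = 5203/13 = 400.231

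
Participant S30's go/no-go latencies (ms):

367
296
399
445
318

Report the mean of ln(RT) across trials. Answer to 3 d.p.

5.889

ln(RT): 5.9054, 5.6904, 5.9890, 6.0981, 5.7621
Σ ln(RT) = 29.4448
Mean = 29.4448/5 = 5.88896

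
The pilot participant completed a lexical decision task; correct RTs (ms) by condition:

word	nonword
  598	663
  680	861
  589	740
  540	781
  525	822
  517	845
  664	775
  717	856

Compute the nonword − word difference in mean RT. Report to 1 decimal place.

M(word) = 4830/8 = 603.750
M(nonword) = 6343/8 = 792.875
Difference = 792.875 − 603.750 = 189.125 ms

189.1 ms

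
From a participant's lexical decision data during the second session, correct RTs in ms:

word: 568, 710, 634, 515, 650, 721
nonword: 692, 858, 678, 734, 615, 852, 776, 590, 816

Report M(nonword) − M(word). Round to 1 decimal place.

M(word) = 3798/6 = 633.000
M(nonword) = 6611/9 = 734.556
Difference = 734.556 − 633.000 = 101.556 ms

101.6 ms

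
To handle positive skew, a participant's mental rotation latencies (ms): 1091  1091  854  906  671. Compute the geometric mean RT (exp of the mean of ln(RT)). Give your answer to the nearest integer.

908 ms

ln(RT): 6.9948, 6.9948, 6.7499, 6.8090, 6.5088
Mean ln(RT) = 34.0574/5 = 6.81149
Geometric mean = exp(6.81149) = 908.22 ms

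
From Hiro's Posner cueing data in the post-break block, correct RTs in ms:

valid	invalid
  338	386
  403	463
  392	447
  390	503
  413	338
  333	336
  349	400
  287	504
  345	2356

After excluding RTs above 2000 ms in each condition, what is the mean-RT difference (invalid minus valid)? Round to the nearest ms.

61 ms

invalid: exclude 2356
M(valid) = 3250/9 = 361.111
M(invalid) = 3377/8 = 422.125
Difference = 422.125 − 361.111 = 61.014 ms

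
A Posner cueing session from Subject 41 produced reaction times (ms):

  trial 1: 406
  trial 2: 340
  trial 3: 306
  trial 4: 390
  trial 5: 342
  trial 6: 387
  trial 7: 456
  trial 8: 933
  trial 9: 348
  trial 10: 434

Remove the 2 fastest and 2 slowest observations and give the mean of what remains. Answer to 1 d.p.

384.5 ms

Sorted: 306, 340, 342, 348, 387, 390, 406, 434, 456, 933
Drop lowest 2 (306, 340) and highest 2 (456, 933)
Remaining (n=6): Σ = 2307, mean = 2307/6 = 384.500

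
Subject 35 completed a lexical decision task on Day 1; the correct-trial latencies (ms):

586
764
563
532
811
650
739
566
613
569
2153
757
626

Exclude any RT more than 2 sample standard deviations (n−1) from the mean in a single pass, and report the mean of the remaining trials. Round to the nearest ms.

n = 13, ΣRT = 9929, M = 763.769
Σ(x−M)² = 2190182.31; s = √(2190182.31/12) = 427.218
Cutoffs: 763.769 ± 2·427.218 → [-90.7, 1618.2]
Outside: 2153 → excluded.
Retained (n=12): Σ = 7776, mean = 7776/12 = 648.000

648 ms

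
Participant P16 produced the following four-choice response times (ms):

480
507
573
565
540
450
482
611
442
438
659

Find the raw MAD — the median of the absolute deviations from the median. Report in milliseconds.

58 ms

Sorted: 438, 442, 450, 480, 482, 507, 540, 565, 573, 611, 659 → median = 507
|x − 507|: 27, 0, 66, 58, 33, 57, 25, 104, 65, 69, 152
Sorted deviations: 0, 25, 27, 33, 57, 58, 65, 66, 69, 104, 152 → MAD = 58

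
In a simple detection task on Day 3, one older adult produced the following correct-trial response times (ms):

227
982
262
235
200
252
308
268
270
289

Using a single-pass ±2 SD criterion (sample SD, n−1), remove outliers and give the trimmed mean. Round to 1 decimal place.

256.8 ms

n = 10, ΣRT = 3293, M = 329.300
Σ(x−M)² = 481950.10; s = √(481950.10/9) = 231.409
Cutoffs: 329.300 ± 2·231.409 → [-133.5, 792.1]
Outside: 982 → excluded.
Retained (n=9): Σ = 2311, mean = 2311/9 = 256.778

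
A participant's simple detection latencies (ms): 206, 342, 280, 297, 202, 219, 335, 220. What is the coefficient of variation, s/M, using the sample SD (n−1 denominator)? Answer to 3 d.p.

n = 8, Σ = 2101, M = 262.6250
Σ(x−M)² = 23623.875; s = √(23623.875/7) = 58.0934
CV = 58.0934 / 262.6250 = 0.22120

0.221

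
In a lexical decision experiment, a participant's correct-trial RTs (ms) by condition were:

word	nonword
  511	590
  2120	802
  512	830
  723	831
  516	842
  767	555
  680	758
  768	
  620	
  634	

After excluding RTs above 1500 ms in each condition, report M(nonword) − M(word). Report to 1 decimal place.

107.2 ms

word: exclude 2120
M(word) = 5731/9 = 636.778
M(nonword) = 5208/7 = 744.000
Difference = 744.000 − 636.778 = 107.222 ms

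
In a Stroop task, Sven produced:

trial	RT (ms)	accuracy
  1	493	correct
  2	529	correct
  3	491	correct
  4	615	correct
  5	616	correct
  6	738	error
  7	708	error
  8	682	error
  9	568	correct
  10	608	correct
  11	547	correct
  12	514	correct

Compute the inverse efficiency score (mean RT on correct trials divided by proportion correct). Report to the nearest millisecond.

Correct trials (n=9): 493, 529, 491, 615, 616, 568, 608, 547, 514
Mean correct RT = 4981/9 = 553.4444 ms
Proportion correct = 9/12
IES = 553.4444 / (9/12) = 737.926 ms

738 ms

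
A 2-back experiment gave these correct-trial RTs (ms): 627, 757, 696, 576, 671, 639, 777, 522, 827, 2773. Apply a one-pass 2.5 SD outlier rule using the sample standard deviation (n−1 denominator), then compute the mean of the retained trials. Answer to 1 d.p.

676.9 ms

n = 10, ΣRT = 8865, M = 886.500
Σ(x−M)² = 4031780.50; s = √(4031780.50/9) = 669.310
Cutoffs: 886.500 ± 2.5·669.310 → [-786.8, 2559.8]
Outside: 2773 → excluded.
Retained (n=9): Σ = 6092, mean = 6092/9 = 676.889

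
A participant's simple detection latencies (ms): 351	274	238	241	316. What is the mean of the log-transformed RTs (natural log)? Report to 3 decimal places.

5.637

ln(RT): 5.8608, 5.6131, 5.4723, 5.4848, 5.7557
Σ ln(RT) = 28.1867
Mean = 28.1867/5 = 5.63734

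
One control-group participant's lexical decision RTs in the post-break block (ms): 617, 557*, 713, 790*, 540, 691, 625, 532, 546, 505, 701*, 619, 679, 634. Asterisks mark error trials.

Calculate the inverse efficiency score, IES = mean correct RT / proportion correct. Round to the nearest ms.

Correct trials (n=11): 617, 713, 540, 691, 625, 532, 546, 505, 619, 679, 634
Mean correct RT = 6701/11 = 609.1818 ms
Proportion correct = 11/14
IES = 609.1818 / (11/14) = 775.322 ms

775 ms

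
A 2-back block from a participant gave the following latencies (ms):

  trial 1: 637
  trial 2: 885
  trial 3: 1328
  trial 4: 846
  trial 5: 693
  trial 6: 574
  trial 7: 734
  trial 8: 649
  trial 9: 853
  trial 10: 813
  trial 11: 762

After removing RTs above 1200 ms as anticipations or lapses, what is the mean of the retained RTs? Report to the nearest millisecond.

Excluded: 1328
Retained (n=10): Σ = 7446
Mean = 7446/10 = 744.6000

745 ms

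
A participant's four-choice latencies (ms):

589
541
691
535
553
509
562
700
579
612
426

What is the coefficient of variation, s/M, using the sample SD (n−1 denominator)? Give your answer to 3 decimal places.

0.136

n = 11, Σ = 6297, M = 572.4545
Σ(x−M)² = 60556.727; s = √(60556.727/10) = 77.8182
CV = 77.8182 / 572.4545 = 0.13594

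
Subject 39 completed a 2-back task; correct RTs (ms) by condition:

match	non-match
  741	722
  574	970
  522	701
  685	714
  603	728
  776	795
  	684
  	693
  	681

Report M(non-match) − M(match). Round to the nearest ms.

93 ms

M(match) = 3901/6 = 650.167
M(non-match) = 6688/9 = 743.111
Difference = 743.111 − 650.167 = 92.944 ms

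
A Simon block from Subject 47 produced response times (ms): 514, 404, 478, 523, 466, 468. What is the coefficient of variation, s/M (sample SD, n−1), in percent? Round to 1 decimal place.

n = 6, Σ = 2853, M = 475.5000
Σ(x−M)² = 9003.500; s = √(9003.500/5) = 42.4347
CV = 42.4347 / 475.5000 = 0.08924 = 8.924%

8.9%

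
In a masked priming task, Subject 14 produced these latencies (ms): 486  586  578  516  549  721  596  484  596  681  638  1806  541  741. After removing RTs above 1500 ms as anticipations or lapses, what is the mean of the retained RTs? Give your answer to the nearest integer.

Excluded: 1806
Retained (n=13): Σ = 7713
Mean = 7713/13 = 593.3077

593 ms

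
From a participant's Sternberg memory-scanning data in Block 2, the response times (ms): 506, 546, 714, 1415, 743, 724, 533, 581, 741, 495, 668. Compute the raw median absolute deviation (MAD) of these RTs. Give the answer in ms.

Sorted: 495, 506, 533, 546, 581, 668, 714, 724, 741, 743, 1415 → median = 668
|x − 668|: 162, 122, 46, 747, 75, 56, 135, 87, 73, 173, 0
Sorted deviations: 0, 46, 56, 73, 75, 87, 122, 135, 162, 173, 747 → MAD = 87

87 ms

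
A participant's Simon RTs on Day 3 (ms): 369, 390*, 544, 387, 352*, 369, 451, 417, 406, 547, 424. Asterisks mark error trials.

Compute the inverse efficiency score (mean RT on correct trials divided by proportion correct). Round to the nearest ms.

532 ms

Correct trials (n=9): 369, 544, 387, 369, 451, 417, 406, 547, 424
Mean correct RT = 3914/9 = 434.8889 ms
Proportion correct = 9/11
IES = 434.8889 / (9/11) = 531.531 ms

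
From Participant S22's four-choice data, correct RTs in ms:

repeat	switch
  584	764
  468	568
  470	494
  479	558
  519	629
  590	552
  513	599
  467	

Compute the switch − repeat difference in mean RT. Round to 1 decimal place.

83.6 ms

M(repeat) = 4090/8 = 511.250
M(switch) = 4164/7 = 594.857
Difference = 594.857 − 511.250 = 83.607 ms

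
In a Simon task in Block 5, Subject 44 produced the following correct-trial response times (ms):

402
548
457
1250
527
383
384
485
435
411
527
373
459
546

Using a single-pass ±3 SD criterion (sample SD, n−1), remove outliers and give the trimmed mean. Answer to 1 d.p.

n = 14, ΣRT = 7187, M = 513.357
Σ(x−M)² = 634659.21; s = √(634659.21/13) = 220.952
Cutoffs: 513.357 ± 3·220.952 → [-149.5, 1176.2]
Outside: 1250 → excluded.
Retained (n=13): Σ = 5937, mean = 5937/13 = 456.692

456.7 ms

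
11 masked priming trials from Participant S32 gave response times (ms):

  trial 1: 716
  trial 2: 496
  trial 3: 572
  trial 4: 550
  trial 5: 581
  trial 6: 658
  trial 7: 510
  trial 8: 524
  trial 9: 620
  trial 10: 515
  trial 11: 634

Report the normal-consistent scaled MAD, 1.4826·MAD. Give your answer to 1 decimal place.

Sorted: 496, 510, 515, 524, 550, 572, 581, 620, 634, 658, 716 → median = 572
|x − 572| sorted: 0, 9, 22, 48, 48, 57, 62, 62, 76, 86, 144 → MAD = 57
Robust SD ≈ 1.4826 × 57 = 84.508

84.5 ms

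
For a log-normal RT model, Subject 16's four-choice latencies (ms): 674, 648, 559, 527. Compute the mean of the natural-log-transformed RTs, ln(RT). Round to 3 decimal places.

ln(RT): 6.5132, 6.4739, 6.3261, 6.2672
Σ ln(RT) = 25.5805
Mean = 25.5805/4 = 6.39512

6.395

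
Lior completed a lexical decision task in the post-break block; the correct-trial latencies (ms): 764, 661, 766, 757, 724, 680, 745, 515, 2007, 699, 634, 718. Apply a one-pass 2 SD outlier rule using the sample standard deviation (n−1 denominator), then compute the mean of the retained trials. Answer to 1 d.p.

696.6 ms

n = 12, ΣRT = 9670, M = 805.833
Σ(x−M)² = 1628969.67; s = √(1628969.67/11) = 384.822
Cutoffs: 805.833 ± 2·384.822 → [36.2, 1575.5]
Outside: 2007 → excluded.
Retained (n=11): Σ = 7663, mean = 7663/11 = 696.636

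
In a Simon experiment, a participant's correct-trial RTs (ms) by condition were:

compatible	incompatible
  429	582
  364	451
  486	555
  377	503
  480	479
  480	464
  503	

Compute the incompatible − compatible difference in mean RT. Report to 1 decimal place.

60.1 ms

M(compatible) = 3119/7 = 445.571
M(incompatible) = 3034/6 = 505.667
Difference = 505.667 − 445.571 = 60.095 ms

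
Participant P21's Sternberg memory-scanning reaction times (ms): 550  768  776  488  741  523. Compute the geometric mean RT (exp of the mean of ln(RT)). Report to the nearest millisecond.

629 ms

ln(RT): 6.3099, 6.6438, 6.6542, 6.1903, 6.6080, 6.2596
Mean ln(RT) = 38.6658/6 = 6.44429
Geometric mean = exp(6.44429) = 629.10 ms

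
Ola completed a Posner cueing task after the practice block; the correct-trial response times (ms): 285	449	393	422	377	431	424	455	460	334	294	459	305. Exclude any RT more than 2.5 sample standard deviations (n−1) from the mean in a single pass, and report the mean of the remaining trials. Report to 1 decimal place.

391.4 ms

n = 13, ΣRT = 5088, M = 391.385
Σ(x−M)² = 51983.08; s = √(51983.08/12) = 65.817
Cutoffs: 391.385 ± 2.5·65.817 → [226.8, 555.9]
No RTs fall outside the cutoffs; all 13 retained. Mean = 5088/13 = 391.385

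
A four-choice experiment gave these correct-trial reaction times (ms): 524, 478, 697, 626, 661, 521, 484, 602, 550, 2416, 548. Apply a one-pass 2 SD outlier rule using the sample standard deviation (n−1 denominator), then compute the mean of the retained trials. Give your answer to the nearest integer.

569 ms

n = 11, ΣRT = 8107, M = 737.000
Σ(x−M)² = 3150768.00; s = √(3150768.00/10) = 561.317
Cutoffs: 737.000 ± 2·561.317 → [-385.6, 1859.6]
Outside: 2416 → excluded.
Retained (n=10): Σ = 5691, mean = 5691/10 = 569.100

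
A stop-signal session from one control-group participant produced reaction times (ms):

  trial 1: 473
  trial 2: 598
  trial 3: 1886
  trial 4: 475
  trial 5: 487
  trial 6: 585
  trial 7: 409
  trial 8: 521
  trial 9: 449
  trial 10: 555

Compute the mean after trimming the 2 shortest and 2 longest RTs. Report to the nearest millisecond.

Sorted: 409, 449, 473, 475, 487, 521, 555, 585, 598, 1886
Drop lowest 2 (409, 449) and highest 2 (598, 1886)
Remaining (n=6): Σ = 3096, mean = 3096/6 = 516.000

516 ms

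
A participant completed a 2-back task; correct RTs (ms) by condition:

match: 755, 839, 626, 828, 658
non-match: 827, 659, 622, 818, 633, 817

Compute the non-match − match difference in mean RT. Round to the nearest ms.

M(match) = 3706/5 = 741.200
M(non-match) = 4376/6 = 729.333
Difference = 729.333 − 741.200 = -11.867 ms

-12 ms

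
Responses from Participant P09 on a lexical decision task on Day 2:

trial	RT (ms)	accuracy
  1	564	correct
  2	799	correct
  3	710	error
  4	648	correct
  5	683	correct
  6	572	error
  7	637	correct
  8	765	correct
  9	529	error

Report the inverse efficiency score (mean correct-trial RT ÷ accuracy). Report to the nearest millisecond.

1024 ms

Correct trials (n=6): 564, 799, 648, 683, 637, 765
Mean correct RT = 4096/6 = 682.6667 ms
Proportion correct = 6/9
IES = 682.6667 / (6/9) = 1024.000 ms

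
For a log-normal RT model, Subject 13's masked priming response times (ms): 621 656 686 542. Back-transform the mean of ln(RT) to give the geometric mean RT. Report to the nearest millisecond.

ln(RT): 6.4313, 6.4862, 6.5309, 6.2953
Mean ln(RT) = 25.7436/4 = 6.43591
Geometric mean = exp(6.43591) = 623.85 ms

624 ms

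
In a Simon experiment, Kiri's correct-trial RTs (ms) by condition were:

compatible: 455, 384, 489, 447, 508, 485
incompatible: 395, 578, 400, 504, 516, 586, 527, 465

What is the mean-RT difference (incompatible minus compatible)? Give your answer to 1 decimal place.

35.0 ms

M(compatible) = 2768/6 = 461.333
M(incompatible) = 3971/8 = 496.375
Difference = 496.375 − 461.333 = 35.042 ms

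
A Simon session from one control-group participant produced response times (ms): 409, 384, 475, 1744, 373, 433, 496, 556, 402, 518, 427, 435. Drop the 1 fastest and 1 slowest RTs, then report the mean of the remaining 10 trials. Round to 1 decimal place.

Sorted: 373, 384, 402, 409, 427, 433, 435, 475, 496, 518, 556, 1744
Drop lowest 1 (373) and highest 1 (1744)
Remaining (n=10): Σ = 4535, mean = 4535/10 = 453.500

453.5 ms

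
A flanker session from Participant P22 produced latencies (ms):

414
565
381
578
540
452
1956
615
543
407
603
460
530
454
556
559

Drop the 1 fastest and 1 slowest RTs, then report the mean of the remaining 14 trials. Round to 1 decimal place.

Sorted: 381, 407, 414, 452, 454, 460, 530, 540, 543, 556, 559, 565, 578, 603, 615, 1956
Drop lowest 1 (381) and highest 1 (1956)
Remaining (n=14): Σ = 7276, mean = 7276/14 = 519.714

519.7 ms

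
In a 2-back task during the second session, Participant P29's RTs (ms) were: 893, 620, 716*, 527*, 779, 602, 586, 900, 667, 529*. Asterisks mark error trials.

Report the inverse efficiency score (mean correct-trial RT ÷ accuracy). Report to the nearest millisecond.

Correct trials (n=7): 893, 620, 779, 602, 586, 900, 667
Mean correct RT = 5047/7 = 721.0000 ms
Proportion correct = 7/10
IES = 721.0000 / (7/10) = 1030.000 ms

1030 ms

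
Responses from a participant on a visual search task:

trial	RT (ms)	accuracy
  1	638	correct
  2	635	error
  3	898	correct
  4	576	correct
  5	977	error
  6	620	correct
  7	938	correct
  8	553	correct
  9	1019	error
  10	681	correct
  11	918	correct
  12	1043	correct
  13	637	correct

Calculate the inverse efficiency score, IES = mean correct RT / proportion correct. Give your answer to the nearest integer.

975 ms

Correct trials (n=10): 638, 898, 576, 620, 938, 553, 681, 918, 1043, 637
Mean correct RT = 7502/10 = 750.2000 ms
Proportion correct = 10/13
IES = 750.2000 / (10/13) = 975.260 ms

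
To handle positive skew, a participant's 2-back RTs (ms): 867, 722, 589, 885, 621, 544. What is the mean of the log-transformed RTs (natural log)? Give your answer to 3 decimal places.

ln(RT): 6.7650, 6.5820, 6.3784, 6.7856, 6.4313, 6.2989
Σ ln(RT) = 39.2414
Mean = 39.2414/6 = 6.54023

6.540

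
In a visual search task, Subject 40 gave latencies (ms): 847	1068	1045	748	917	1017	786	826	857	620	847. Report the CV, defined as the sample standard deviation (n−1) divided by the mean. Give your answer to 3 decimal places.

n = 11, Σ = 9578, M = 870.7273
Σ(x−M)² = 181244.182; s = √(181244.182/10) = 134.6270
CV = 134.6270 / 870.7273 = 0.15461

0.155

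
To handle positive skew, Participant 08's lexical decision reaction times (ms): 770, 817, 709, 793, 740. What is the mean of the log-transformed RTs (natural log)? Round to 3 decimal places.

6.640

ln(RT): 6.6464, 6.7056, 6.5639, 6.6758, 6.6067
Σ ln(RT) = 33.1984
Mean = 33.1984/5 = 6.63967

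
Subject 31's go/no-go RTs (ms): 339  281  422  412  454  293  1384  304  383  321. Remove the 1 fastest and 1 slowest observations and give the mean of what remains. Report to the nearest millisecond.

Sorted: 281, 293, 304, 321, 339, 383, 412, 422, 454, 1384
Drop lowest 1 (281) and highest 1 (1384)
Remaining (n=8): Σ = 2928, mean = 2928/8 = 366.000

366 ms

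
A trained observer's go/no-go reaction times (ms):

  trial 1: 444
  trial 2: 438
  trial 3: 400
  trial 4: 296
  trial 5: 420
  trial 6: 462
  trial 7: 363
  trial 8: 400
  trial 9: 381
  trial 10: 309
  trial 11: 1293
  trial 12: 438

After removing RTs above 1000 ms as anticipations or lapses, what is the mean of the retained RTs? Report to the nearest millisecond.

Excluded: 1293
Retained (n=11): Σ = 4351
Mean = 4351/11 = 395.5455

396 ms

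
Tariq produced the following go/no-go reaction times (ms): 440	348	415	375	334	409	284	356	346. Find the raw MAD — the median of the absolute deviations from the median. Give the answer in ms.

22 ms

Sorted: 284, 334, 346, 348, 356, 375, 409, 415, 440 → median = 356
|x − 356|: 84, 8, 59, 19, 22, 53, 72, 0, 10
Sorted deviations: 0, 8, 10, 19, 22, 53, 59, 72, 84 → MAD = 22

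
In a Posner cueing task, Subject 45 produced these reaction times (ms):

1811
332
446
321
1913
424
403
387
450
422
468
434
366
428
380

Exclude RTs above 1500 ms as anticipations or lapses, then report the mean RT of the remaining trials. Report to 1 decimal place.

404.7 ms

Excluded: 1811, 1913
Retained (n=13): Σ = 5261
Mean = 5261/13 = 404.6923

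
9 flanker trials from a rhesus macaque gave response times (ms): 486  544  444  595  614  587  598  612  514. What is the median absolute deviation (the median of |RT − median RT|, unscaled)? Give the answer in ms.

Sorted: 444, 486, 514, 544, 587, 595, 598, 612, 614 → median = 587
|x − 587|: 101, 43, 143, 8, 27, 0, 11, 25, 73
Sorted deviations: 0, 8, 11, 25, 27, 43, 73, 101, 143 → MAD = 27

27 ms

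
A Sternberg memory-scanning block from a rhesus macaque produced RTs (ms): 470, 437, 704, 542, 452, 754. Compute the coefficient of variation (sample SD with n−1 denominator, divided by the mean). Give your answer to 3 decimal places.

0.244

n = 6, Σ = 3359, M = 559.8333
Σ(x−M)² = 93588.833; s = √(93588.833/5) = 136.8129
CV = 136.8129 / 559.8333 = 0.24438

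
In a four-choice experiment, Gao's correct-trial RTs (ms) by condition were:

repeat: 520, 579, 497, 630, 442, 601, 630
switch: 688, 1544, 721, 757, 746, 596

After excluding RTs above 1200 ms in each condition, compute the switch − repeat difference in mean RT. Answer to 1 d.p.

switch: exclude 1544
M(repeat) = 3899/7 = 557.000
M(switch) = 3508/5 = 701.600
Difference = 701.600 − 557.000 = 144.600 ms

144.6 ms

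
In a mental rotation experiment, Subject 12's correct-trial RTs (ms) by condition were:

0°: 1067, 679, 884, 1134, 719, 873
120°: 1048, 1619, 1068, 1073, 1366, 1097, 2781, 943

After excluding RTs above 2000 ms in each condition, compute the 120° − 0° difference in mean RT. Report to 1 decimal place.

120°: exclude 2781
M(0°) = 5356/6 = 892.667
M(120°) = 8214/7 = 1173.429
Difference = 1173.429 − 892.667 = 280.762 ms

280.8 ms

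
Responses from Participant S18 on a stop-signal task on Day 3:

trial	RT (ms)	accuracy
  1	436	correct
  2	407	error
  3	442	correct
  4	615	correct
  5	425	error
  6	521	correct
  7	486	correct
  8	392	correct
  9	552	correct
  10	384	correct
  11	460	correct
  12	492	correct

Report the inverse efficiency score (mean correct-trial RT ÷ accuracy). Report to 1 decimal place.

573.6 ms

Correct trials (n=10): 436, 442, 615, 521, 486, 392, 552, 384, 460, 492
Mean correct RT = 4780/10 = 478.0000 ms
Proportion correct = 10/12
IES = 478.0000 / (10/12) = 573.600 ms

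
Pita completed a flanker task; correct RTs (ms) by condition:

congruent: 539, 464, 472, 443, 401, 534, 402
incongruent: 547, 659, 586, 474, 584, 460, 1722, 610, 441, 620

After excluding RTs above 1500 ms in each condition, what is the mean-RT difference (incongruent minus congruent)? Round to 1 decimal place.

88.4 ms

incongruent: exclude 1722
M(congruent) = 3255/7 = 465.000
M(incongruent) = 4981/9 = 553.444
Difference = 553.444 − 465.000 = 88.444 ms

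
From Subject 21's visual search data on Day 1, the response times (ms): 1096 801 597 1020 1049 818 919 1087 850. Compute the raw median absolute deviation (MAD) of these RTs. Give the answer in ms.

118 ms

Sorted: 597, 801, 818, 850, 919, 1020, 1049, 1087, 1096 → median = 919
|x − 919|: 177, 118, 322, 101, 130, 101, 0, 168, 69
Sorted deviations: 0, 69, 101, 101, 118, 130, 168, 177, 322 → MAD = 118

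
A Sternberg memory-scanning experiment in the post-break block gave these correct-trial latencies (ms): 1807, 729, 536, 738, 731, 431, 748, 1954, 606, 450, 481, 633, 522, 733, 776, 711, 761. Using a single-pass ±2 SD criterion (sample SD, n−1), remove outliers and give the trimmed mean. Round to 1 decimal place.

639.1 ms

n = 17, ΣRT = 13347, M = 785.118
Σ(x−M)² = 2945783.76; s = √(2945783.76/16) = 429.082
Cutoffs: 785.118 ± 2·429.082 → [-73.0, 1643.3]
Outside: 1807, 1954 → excluded.
Retained (n=15): Σ = 9586, mean = 9586/15 = 639.067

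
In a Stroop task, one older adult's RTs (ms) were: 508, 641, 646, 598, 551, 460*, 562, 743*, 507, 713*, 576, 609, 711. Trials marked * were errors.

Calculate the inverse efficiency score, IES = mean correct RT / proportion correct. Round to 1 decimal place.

Correct trials (n=10): 508, 641, 646, 598, 551, 562, 507, 576, 609, 711
Mean correct RT = 5909/10 = 590.9000 ms
Proportion correct = 10/13
IES = 590.9000 / (10/13) = 768.170 ms

768.2 ms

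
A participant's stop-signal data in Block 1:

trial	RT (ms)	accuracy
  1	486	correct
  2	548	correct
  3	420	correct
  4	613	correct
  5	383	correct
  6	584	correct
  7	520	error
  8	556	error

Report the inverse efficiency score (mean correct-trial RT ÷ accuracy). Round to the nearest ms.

674 ms

Correct trials (n=6): 486, 548, 420, 613, 383, 584
Mean correct RT = 3034/6 = 505.6667 ms
Proportion correct = 6/8
IES = 505.6667 / (6/8) = 674.222 ms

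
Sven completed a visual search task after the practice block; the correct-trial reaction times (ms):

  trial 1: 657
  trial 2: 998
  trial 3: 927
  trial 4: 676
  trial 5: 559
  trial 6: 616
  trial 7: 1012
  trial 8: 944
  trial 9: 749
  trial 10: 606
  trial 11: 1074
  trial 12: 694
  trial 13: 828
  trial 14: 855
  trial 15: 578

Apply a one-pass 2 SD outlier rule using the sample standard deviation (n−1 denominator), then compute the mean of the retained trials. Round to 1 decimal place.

n = 15, ΣRT = 11773, M = 784.867
Σ(x−M)² = 424981.73; s = √(424981.73/14) = 174.229
Cutoffs: 784.867 ± 2·174.229 → [436.4, 1133.3]
No RTs fall outside the cutoffs; all 15 retained. Mean = 11773/15 = 784.867

784.9 ms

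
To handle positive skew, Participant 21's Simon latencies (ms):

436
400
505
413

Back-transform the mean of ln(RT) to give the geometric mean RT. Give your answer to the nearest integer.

437 ms

ln(RT): 6.0776, 5.9915, 6.2246, 6.0234
Mean ln(RT) = 24.3171/4 = 6.07928
Geometric mean = exp(6.07928) = 436.71 ms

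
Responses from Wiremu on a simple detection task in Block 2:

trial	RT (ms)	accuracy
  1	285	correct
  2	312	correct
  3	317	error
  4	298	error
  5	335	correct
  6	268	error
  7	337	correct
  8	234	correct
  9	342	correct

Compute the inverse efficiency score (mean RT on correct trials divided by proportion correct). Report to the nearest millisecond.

461 ms

Correct trials (n=6): 285, 312, 335, 337, 234, 342
Mean correct RT = 1845/6 = 307.5000 ms
Proportion correct = 6/9
IES = 307.5000 / (6/9) = 461.250 ms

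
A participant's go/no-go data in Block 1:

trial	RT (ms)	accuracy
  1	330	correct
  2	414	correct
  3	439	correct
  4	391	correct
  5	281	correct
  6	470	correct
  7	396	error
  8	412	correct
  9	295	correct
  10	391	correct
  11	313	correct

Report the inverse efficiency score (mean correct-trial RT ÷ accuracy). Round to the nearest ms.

411 ms

Correct trials (n=10): 330, 414, 439, 391, 281, 470, 412, 295, 391, 313
Mean correct RT = 3736/10 = 373.6000 ms
Proportion correct = 10/11
IES = 373.6000 / (10/11) = 410.960 ms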